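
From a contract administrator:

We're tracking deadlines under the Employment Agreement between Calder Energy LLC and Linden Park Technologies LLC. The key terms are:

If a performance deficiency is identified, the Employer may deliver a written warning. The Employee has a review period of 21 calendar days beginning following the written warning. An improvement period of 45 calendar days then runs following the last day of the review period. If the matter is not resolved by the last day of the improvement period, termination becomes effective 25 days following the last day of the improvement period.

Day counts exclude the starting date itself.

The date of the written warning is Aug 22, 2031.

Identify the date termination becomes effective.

Adding 21 calendar days to Aug 22, 2031 gives Sep 12, 2031, which is the last day of the review period.
The last day of the improvement period: Sep 12, 2031 + 45 days = Oct 27, 2031.
The date termination becomes effective: Oct 27, 2031 + 25 days = Nov 21, 2031.

Nov 21, 2031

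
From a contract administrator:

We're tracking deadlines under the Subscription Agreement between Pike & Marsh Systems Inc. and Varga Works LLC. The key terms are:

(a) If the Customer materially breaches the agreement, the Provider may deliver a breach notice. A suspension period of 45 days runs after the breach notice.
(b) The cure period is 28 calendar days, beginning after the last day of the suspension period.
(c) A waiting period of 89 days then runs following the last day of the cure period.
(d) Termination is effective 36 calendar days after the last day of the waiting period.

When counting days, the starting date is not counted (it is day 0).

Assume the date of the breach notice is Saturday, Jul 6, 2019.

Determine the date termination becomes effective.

Jan 20, 2020

Adding 45 calendar days to Jul 6, 2019 gives Aug 20, 2019, which is the last day of the suspension period.
The last day of the cure period: Aug 20, 2019 + 28 days = Sep 17, 2019.
The last day of the waiting period: 89 calendar days after Sep 17, 2019 is Dec 15, 2019.
The date termination becomes effective: Dec 15, 2019 + 36 days = Jan 20, 2020.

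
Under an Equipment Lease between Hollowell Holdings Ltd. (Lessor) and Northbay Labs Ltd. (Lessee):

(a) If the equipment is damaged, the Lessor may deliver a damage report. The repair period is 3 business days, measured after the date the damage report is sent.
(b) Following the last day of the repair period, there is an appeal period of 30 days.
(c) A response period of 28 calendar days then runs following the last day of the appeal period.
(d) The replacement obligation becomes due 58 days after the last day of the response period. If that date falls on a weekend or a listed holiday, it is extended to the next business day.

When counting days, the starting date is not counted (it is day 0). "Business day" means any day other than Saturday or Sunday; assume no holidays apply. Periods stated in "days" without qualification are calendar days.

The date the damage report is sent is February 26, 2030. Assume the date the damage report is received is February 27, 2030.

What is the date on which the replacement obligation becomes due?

June 25, 2030

The last day of the repair period: 3 business days after Tuesday, February 26, 2030, skipping weekends — Feb 27, Feb 28, Mar 1 — lands on Friday, March 1, 2030.
The last day of the appeal period: 30 calendar days after March 1, 2030 is March 31, 2030.
Adding 28 calendar days to March 31, 2030 gives April 28, 2030, which is the last day of the response period.
The date on which the replacement obligation becomes due: 58 calendar days after April 28, 2030 is June 25, 2030. June 25, 2030 is a Tuesday, so no roll-forward applies.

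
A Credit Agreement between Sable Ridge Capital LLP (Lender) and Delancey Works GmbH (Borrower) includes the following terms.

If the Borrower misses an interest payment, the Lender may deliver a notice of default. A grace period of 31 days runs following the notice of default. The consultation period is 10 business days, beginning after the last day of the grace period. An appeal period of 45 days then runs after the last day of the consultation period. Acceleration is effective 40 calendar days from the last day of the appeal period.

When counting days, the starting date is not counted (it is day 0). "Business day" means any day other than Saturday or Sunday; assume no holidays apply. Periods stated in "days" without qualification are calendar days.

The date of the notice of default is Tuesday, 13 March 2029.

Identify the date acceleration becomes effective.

21 July 2029

The last day of the grace period: 13 March 2029 + 31 days = 13 April 2029.
The last day of the consultation period: 10 business days after Friday, 13 April 2029, skipping weekends — Apr 16, Apr 17, Apr 18, Apr 19, Apr 20, Apr 23, Apr 24, Apr 25, Apr 26, Apr 27 — lands on Friday, 27 April 2029.
The last day of the appeal period: 27 April 2029 + 45 days = 11 June 2029.
The date acceleration becomes effective: 40 calendar days after 11 June 2029 is 21 July 2029.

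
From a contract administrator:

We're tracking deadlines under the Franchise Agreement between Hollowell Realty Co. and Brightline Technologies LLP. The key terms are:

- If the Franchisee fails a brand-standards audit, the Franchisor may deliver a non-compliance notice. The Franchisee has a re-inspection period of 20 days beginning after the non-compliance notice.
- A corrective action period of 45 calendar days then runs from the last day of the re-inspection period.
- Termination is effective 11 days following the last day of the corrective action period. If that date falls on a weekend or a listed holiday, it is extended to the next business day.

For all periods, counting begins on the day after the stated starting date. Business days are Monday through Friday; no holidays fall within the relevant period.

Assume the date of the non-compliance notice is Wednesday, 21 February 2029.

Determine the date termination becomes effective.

8 May 2029

The last day of the re-inspection period: 20 calendar days after 21 February 2029 is 13 March 2029.
The last day of the corrective action period: 45 calendar days after 13 March 2029 is 27 April 2029.
The date termination becomes effective: 11 calendar days after 27 April 2029 is 8 May 2029. 8 May 2029 is a Tuesday, so no roll-forward applies.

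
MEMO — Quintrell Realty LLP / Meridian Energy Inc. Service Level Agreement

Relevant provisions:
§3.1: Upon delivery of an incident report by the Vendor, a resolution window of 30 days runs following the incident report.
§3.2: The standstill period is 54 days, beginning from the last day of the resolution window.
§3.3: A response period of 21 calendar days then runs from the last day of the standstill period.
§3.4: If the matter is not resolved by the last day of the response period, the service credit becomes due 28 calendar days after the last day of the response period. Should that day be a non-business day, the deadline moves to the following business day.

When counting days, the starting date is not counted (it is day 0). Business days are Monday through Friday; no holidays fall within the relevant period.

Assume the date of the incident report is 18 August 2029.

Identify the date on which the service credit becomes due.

Adding 30 calendar days to 18 August 2029 gives 17 September 2029, which is the last day of the resolution window.
The last day of the standstill period: 54 calendar days after 17 September 2029 is 10 November 2029.
The last day of the response period: 21 calendar days after 10 November 2029 is 1 December 2029.
The date on which the service credit becomes due: 28 calendar days after 1 December 2029 is 29 December 2029. That falls on a Saturday, so it rolls to the next business day, Monday, 31 December 2029.

31 December 2029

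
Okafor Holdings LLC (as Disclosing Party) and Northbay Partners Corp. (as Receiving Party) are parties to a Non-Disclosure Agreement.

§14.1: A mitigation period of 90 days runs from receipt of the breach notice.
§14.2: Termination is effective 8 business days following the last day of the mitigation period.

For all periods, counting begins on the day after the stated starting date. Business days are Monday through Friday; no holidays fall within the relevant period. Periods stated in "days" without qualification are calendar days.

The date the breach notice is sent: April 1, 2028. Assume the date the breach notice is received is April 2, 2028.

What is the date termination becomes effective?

July 12, 2028

The last day of the mitigation period: April 2, 2028 + 90 days = July 1, 2028.
From Saturday, July 1, 2028, 8 business days (Jul 3, Jul 4, Jul 5, Jul 6, Jul 7, Jul 10, Jul 11, Jul 12, skipping weekends) brings us to Wednesday, July 12, 2028, which is the date termination becomes effective.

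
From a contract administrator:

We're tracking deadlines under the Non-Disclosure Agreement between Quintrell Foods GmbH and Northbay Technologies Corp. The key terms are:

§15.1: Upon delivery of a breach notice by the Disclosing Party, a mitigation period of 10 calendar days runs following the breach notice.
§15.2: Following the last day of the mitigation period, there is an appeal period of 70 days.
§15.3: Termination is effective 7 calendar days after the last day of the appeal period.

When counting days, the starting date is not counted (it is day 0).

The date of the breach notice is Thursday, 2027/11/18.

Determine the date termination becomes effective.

Adding 10 calendar days to 2027/11/18 gives 2027/11/28, which is the last day of the mitigation period.
The last day of the appeal period: 2027/11/28 + 70 days = 2028/02/06.
Adding 7 calendar days to 2028/02/06 gives 2028/02/13, which is the date termination becomes effective.

2028/02/13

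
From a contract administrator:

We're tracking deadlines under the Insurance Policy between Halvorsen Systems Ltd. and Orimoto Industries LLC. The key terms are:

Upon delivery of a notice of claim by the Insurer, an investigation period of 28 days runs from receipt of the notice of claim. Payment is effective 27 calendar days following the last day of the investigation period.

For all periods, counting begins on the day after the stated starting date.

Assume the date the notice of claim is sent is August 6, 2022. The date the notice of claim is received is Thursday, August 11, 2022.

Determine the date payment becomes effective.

The last day of the investigation period: August 11, 2022 + 28 days = September 8, 2022.
Adding 27 calendar days to September 8, 2022 gives October 5, 2022, which is the date payment becomes effective.

October 5, 2022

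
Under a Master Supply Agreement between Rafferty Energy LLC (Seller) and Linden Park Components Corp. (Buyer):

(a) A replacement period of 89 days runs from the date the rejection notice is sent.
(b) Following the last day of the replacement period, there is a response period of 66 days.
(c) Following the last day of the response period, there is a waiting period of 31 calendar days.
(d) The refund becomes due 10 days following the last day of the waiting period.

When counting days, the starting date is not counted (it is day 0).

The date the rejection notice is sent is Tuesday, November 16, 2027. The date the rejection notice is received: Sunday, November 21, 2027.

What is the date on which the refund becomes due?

The last day of the replacement period: November 16, 2027 + 89 days = February 13, 2028.
Adding 66 calendar days to February 13, 2028 gives April 19, 2028, which is the last day of the response period.
Adding 31 calendar days to April 19, 2028 gives May 20, 2028, which is the last day of the waiting period.
The date on which the refund becomes due: May 20, 2028 + 10 days = May 30, 2028.

May 30, 2028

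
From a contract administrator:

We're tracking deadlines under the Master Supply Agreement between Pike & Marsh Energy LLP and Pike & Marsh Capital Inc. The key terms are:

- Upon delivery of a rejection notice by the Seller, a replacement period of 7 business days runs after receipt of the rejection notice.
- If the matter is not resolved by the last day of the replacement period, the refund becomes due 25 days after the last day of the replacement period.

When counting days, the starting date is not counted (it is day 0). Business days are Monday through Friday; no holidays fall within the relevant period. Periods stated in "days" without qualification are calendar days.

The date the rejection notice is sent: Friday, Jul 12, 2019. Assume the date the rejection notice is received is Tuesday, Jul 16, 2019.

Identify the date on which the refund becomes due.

The last day of the replacement period: 7 business days after Tuesday, Jul 16, 2019, skipping weekends — Jul 17, Jul 18, Jul 19, Jul 22, Jul 23, Jul 24, Jul 25 — lands on Thursday, Jul 25, 2019.
Adding 25 calendar days to Jul 25, 2019 gives Aug 19, 2019, which is the date on which the refund becomes due.

Aug 19, 2019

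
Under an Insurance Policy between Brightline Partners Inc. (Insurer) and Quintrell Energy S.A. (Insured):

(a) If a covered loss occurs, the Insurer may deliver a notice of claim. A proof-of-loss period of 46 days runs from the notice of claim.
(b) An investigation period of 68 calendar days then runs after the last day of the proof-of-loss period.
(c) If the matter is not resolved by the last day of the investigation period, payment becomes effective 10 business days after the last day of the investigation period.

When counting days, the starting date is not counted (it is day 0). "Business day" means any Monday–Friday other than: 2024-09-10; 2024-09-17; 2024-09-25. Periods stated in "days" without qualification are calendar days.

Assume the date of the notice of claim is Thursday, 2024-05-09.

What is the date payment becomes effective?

2024-09-16

Adding 46 calendar days to 2024-05-09 gives 2024-06-24, which is the last day of the proof-of-loss period.
The last day of the investigation period: 2024-06-24 + 68 days = 2024-08-31.
The date payment becomes effective: counting 10 business days from Saturday, 2024-08-31 (Sep 2, Sep 3, Sep 4, Sep 5, Sep 6, Sep 9, Sep 11, Sep 12, Sep 13, Sep 16, skipping weekends and the listed holiday on Sep 10) reaches Monday, 2024-09-16.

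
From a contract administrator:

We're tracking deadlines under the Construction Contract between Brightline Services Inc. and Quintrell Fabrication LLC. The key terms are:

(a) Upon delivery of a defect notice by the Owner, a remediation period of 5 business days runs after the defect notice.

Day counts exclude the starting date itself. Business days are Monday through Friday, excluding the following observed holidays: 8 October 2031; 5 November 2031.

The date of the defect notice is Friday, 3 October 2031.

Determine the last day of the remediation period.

The last day of the remediation period: counting 5 business days from Friday, 3 October 2031 (Oct 6, Oct 7, Oct 9, Oct 10, Oct 13, skipping weekends and the listed holiday on Oct 8) reaches Monday, 13 October 2031.

13 October 2031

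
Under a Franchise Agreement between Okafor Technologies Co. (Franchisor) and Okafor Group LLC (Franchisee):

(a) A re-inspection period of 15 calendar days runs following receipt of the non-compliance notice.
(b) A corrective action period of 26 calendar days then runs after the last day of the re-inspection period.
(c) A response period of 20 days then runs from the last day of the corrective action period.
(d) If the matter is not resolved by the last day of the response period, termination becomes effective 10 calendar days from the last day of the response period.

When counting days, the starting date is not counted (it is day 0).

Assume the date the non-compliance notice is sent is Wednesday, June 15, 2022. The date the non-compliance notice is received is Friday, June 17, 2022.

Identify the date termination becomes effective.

August 27, 2022

The last day of the re-inspection period: June 17, 2022 + 15 days = July 2, 2022.
The last day of the corrective action period: July 2, 2022 + 26 days = July 28, 2022.
The last day of the response period: July 28, 2022 + 20 days = August 17, 2022.
Adding 10 calendar days to August 17, 2022 gives August 27, 2022, which is the date termination becomes effective.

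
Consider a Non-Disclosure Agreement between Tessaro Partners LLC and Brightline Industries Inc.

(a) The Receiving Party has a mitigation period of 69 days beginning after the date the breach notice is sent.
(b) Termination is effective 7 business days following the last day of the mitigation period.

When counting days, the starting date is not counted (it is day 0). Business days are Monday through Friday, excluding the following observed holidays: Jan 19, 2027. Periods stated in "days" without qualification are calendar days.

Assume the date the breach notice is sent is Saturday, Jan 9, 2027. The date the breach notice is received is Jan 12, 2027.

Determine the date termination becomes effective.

Adding 69 calendar days to Jan 9, 2027 gives Mar 19, 2027, which is the last day of the mitigation period.
The date termination becomes effective: 7 business days after Friday, Mar 19, 2027, skipping weekends — Mar 22, Mar 23, Mar 24, Mar 25, Mar 26, Mar 29, Mar 30 — lands on Tuesday, Mar 30, 2027.

Mar 30, 2027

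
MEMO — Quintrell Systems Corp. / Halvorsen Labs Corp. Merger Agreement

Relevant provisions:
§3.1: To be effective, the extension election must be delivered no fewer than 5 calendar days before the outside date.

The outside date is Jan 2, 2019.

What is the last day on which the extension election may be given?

Dec 28, 2018

Jan 2, 2019 minus 5 days is Dec 28, 2018.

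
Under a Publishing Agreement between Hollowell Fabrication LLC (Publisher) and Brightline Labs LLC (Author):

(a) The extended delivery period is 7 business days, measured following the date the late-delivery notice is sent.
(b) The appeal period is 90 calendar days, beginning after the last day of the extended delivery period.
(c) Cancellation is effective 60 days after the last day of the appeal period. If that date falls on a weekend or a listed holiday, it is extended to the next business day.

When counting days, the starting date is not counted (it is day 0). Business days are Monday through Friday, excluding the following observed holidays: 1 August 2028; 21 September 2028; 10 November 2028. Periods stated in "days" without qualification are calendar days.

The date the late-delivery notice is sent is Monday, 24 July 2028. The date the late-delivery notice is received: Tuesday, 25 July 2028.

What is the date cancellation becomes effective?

The last day of the extended delivery period: 7 business days after Monday, 24 July 2028, skipping weekends and the listed holiday on Aug 1 — Jul 25, Jul 26, Jul 27, Jul 28, Jul 31, Aug 2, Aug 3 — lands on Thursday, 3 August 2028.
The last day of the appeal period: 90 calendar days after 3 August 2028 is 1 November 2028.
The date cancellation becomes effective: 60 calendar days after 1 November 2028 is 31 December 2028. That falls on a Sunday, so it rolls to the next business day, Monday, 1 January 2029.

1 January 2029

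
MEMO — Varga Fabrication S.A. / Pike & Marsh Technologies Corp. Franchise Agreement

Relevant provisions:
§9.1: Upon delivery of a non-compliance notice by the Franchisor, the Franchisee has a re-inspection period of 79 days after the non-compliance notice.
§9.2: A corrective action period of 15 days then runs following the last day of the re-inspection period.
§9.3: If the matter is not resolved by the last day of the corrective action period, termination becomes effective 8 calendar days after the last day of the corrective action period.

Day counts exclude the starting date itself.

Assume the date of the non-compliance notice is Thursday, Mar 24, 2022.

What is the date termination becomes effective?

Jul 4, 2022

The last day of the re-inspection period: 79 calendar days after Mar 24, 2022 is Jun 11, 2022.
Adding 15 calendar days to Jun 11, 2022 gives Jun 26, 2022, which is the last day of the corrective action period.
The date termination becomes effective: 8 calendar days after Jun 26, 2022 is Jul 4, 2022.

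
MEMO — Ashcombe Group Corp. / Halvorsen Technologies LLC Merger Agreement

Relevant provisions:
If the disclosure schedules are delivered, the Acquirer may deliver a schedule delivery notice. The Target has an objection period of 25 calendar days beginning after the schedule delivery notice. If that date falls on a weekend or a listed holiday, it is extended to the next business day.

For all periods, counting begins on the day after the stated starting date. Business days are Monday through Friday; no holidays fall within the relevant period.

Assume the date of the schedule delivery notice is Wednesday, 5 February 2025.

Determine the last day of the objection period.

The last day of the objection period: 5 February 2025 + 25 days = 2 March 2025. That falls on a Sunday, so it rolls to the next business day, Monday, 3 March 2025.

3 March 2025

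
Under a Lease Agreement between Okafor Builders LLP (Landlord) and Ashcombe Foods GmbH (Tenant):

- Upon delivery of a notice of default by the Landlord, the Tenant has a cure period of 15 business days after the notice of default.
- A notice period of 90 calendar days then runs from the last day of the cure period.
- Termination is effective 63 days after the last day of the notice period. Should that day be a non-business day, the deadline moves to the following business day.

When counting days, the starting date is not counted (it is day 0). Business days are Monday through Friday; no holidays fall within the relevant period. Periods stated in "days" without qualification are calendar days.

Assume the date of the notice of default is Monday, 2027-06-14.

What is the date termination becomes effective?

The last day of the cure period: 15 business days after Monday, 2027-06-14, skipping weekends — Jun 15, Jun 16, Jun 17, Jun 18, …, Jul 1, Jul 2, Jul 5 — lands on Monday, 2027-07-05.
The last day of the notice period: 2027-07-05 + 90 days = 2027-10-03.
The date termination becomes effective: 63 calendar days after 2027-10-03 is 2027-12-05. That falls on a Sunday, so it rolls to the next business day, Monday, 2027-12-06.

2027-12-06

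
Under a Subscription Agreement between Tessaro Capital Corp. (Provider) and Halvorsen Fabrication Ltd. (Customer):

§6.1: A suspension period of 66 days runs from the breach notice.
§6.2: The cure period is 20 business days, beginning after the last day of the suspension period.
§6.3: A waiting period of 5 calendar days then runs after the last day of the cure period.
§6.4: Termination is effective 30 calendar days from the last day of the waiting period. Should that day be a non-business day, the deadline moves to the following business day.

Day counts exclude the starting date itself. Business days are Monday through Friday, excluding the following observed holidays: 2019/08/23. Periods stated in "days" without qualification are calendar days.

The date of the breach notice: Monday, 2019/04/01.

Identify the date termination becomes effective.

The last day of the suspension period: 2019/04/01 + 66 days = 2019/06/06.
The last day of the cure period: counting 20 business days from Thursday, 2019/06/06 (Jun 7, Jun 10, Jun 11, Jun 12, …, Jul 2, Jul 3, Jul 4, skipping weekends) reaches Thursday, 2019/07/04.
Adding 5 calendar days to 2019/07/04 gives 2019/07/09, which is the last day of the waiting period.
Adding 30 calendar days to 2019/07/09 gives 2019/08/08, which is the date termination becomes effective. 2019/08/08 is a Thursday and is not a listed holiday, so no roll-forward applies.

2019/08/08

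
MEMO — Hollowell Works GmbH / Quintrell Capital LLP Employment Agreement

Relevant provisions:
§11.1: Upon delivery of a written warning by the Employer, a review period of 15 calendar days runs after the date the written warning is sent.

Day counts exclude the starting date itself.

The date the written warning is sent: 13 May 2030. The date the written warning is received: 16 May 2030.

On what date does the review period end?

Adding 15 calendar days to 13 May 2030 gives 28 May 2030, which is the last day of the review period.

28 May 2030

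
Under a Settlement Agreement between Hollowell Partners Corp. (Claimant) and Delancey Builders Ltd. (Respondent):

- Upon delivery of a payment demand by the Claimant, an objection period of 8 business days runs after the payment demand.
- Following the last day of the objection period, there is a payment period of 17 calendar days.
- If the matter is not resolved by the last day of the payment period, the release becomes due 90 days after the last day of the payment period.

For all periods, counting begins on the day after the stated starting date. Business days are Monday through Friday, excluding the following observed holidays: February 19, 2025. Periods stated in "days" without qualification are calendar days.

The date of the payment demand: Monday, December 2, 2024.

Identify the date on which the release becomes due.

The last day of the objection period: counting 8 business days from Monday, December 2, 2024 (Dec 3, Dec 4, Dec 5, Dec 6, Dec 9, Dec 10, Dec 11, Dec 12, skipping weekends) reaches Thursday, December 12, 2024.
The last day of the payment period: December 12, 2024 + 17 days = December 29, 2024.
Adding 90 calendar days to December 29, 2024 gives March 29, 2025, which is the date on which the release becomes due.

March 29, 2025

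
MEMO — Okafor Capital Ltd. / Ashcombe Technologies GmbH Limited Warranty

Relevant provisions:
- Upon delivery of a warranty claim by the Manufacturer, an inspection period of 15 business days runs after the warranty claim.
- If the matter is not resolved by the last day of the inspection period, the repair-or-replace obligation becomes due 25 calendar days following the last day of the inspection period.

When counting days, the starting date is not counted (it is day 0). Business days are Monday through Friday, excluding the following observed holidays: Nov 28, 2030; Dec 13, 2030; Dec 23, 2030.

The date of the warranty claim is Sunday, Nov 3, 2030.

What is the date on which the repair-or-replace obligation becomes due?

The last day of the inspection period: 15 business days after Sunday, Nov 3, 2030, skipping weekends — Nov 4, Nov 5, Nov 6, Nov 7, …, Nov 20, Nov 21, Nov 22 — lands on Friday, Nov 22, 2030.
The date on which the repair-or-replace obligation becomes due: Nov 22, 2030 + 25 days = Dec 17, 2030.

Dec 17, 2030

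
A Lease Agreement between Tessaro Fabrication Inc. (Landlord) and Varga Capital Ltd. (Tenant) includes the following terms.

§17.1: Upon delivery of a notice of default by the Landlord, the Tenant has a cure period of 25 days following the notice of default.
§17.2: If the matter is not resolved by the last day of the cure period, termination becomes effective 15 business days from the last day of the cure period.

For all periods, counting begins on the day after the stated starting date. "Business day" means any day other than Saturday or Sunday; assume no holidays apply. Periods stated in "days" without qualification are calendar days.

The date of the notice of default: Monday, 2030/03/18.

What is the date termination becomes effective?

The last day of the cure period: 25 calendar days after 2030/03/18 is 2030/04/12.
The date termination becomes effective: counting 15 business days from Friday, 2030/04/12 (Apr 15, Apr 16, Apr 17, Apr 18, …, May 1, May 2, May 3, skipping weekends) reaches Friday, 2030/05/03.

2030/05/03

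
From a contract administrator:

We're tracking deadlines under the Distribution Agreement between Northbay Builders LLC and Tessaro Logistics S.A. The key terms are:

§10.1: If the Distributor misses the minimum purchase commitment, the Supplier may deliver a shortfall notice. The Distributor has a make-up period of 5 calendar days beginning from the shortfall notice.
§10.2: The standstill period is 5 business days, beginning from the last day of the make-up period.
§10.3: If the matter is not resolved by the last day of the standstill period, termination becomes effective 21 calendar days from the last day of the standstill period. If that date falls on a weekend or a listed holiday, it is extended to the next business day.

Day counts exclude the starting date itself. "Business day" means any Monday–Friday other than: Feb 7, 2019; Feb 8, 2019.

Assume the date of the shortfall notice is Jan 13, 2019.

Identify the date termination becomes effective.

Feb 15, 2019

Adding 5 calendar days to Jan 13, 2019 gives Jan 18, 2019, which is the last day of the make-up period.
The last day of the standstill period: counting 5 business days from Friday, Jan 18, 2019 (Jan 21, Jan 22, Jan 23, Jan 24, Jan 25, skipping weekends) reaches Friday, Jan 25, 2019.
Adding 21 calendar days to Jan 25, 2019 gives Feb 15, 2019, which is the date termination becomes effective. Feb 15, 2019 is a Friday and is not a listed holiday, so no roll-forward applies.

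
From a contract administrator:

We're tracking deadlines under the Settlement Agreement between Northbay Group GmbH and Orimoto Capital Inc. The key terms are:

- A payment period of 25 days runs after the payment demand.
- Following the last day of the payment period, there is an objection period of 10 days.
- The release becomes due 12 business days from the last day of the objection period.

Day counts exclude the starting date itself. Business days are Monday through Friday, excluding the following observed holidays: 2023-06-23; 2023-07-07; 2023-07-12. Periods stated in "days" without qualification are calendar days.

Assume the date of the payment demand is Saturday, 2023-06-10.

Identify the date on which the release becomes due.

Adding 25 calendar days to 2023-06-10 gives 2023-07-05, which is the last day of the payment period.
Adding 10 calendar days to 2023-07-05 gives 2023-07-15, which is the last day of the objection period.
From Saturday, 2023-07-15, 12 business days (Jul 17, Jul 18, Jul 19, Jul 20, …, Jul 28, Jul 31, Aug 1, skipping weekends) brings us to Tuesday, 2023-08-01, which is the date on which the release becomes due.

2023-08-01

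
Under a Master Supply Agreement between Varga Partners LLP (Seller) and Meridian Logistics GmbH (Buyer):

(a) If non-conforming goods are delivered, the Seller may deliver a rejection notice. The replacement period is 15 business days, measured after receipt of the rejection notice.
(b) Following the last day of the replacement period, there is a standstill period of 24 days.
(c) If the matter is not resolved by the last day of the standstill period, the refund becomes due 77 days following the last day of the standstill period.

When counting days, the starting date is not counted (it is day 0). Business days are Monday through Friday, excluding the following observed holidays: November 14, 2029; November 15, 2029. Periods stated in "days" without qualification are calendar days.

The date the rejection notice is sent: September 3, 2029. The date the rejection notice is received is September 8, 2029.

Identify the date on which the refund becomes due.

The last day of the replacement period: counting 15 business days from Saturday, September 8, 2029 (Sep 10, Sep 11, Sep 12, Sep 13, …, Sep 26, Sep 27, Sep 28, skipping weekends) reaches Friday, September 28, 2029.
The last day of the standstill period: September 28, 2029 + 24 days = October 22, 2029.
The date on which the refund becomes due: October 22, 2029 + 77 days = January 7, 2030.

January 7, 2030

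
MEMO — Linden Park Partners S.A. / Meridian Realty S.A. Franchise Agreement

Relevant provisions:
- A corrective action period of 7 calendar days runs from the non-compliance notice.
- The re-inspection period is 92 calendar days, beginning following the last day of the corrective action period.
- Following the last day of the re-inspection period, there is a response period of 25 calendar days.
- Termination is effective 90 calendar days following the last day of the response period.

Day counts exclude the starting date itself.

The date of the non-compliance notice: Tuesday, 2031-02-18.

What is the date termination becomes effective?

The last day of the corrective action period: 7 calendar days after 2031-02-18 is 2031-02-25.
The last day of the re-inspection period: 2031-02-25 + 92 days = 2031-05-28.
The last day of the response period: 2031-05-28 + 25 days = 2031-06-22.
Adding 90 calendar days to 2031-06-22 gives 2031-09-20, which is the date termination becomes effective.

2031-09-20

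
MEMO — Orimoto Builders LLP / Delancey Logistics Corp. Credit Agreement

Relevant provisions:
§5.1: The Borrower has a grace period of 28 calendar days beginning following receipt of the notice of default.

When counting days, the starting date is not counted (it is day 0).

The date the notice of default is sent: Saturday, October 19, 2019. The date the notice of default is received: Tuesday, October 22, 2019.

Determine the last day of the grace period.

The last day of the grace period: October 22, 2019 + 28 days = November 19, 2019.

November 19, 2019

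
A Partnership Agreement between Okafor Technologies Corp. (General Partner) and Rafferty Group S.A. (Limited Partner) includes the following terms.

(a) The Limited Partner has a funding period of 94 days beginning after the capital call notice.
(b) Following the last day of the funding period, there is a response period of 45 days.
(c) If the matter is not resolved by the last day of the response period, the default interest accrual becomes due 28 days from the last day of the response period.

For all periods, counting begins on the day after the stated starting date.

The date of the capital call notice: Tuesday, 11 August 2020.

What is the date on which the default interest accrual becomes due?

25 January 2021

The last day of the funding period: 11 August 2020 + 94 days = 13 November 2020.
Adding 45 calendar days to 13 November 2020 gives 28 December 2020, which is the last day of the response period.
Adding 28 calendar days to 28 December 2020 gives 25 January 2021, which is the date on which the default interest accrual becomes due.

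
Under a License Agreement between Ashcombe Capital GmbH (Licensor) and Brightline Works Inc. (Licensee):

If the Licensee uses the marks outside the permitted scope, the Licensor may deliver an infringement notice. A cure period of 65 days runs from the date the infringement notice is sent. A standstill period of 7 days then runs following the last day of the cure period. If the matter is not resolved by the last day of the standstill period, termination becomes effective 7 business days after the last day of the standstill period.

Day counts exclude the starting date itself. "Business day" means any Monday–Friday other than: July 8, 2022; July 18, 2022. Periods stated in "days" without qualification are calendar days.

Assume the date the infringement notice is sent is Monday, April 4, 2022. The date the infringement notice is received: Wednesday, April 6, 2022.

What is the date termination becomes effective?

The last day of the cure period: April 4, 2022 + 65 days = June 8, 2022.
The last day of the standstill period: 7 calendar days after June 8, 2022 is June 15, 2022.
The date termination becomes effective: counting 7 business days from Wednesday, June 15, 2022 (Jun 16, Jun 17, Jun 20, Jun 21, Jun 22, Jun 23, Jun 24, skipping weekends) reaches Friday, June 24, 2022.

June 24, 2022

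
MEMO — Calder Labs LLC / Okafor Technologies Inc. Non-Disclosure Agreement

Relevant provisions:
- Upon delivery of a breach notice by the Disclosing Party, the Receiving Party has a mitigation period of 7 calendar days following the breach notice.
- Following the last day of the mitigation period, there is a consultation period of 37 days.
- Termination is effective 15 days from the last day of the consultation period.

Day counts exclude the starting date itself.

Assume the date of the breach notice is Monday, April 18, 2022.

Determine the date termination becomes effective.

Adding 7 calendar days to April 18, 2022 gives April 25, 2022, which is the last day of the mitigation period.
The last day of the consultation period: 37 calendar days after April 25, 2022 is June 1, 2022.
The date termination becomes effective: June 1, 2022 + 15 days = June 16, 2022.

June 16, 2022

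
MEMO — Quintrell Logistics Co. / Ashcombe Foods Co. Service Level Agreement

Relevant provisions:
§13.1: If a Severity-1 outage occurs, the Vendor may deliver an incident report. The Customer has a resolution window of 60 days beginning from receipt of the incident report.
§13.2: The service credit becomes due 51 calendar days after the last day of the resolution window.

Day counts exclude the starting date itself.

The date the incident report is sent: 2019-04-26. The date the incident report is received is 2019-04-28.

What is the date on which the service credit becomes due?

2019-08-17

The last day of the resolution window: 2019-04-28 + 60 days = 2019-06-27.
Adding 51 calendar days to 2019-06-27 gives 2019-08-17, which is the date on which the service credit becomes due.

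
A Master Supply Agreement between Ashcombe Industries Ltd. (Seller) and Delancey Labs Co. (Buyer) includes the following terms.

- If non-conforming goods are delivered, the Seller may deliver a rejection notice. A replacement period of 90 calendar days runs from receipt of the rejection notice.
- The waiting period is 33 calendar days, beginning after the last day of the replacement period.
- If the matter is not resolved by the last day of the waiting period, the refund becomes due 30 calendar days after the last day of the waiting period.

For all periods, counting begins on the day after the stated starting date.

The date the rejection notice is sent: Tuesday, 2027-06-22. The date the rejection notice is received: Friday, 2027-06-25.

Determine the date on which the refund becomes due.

2027-11-25

The last day of the replacement period: 2027-06-25 + 90 days = 2027-09-23.
Adding 33 calendar days to 2027-09-23 gives 2027-10-26, which is the last day of the waiting period.
The date on which the refund becomes due: 2027-10-26 + 30 days = 2027-11-25.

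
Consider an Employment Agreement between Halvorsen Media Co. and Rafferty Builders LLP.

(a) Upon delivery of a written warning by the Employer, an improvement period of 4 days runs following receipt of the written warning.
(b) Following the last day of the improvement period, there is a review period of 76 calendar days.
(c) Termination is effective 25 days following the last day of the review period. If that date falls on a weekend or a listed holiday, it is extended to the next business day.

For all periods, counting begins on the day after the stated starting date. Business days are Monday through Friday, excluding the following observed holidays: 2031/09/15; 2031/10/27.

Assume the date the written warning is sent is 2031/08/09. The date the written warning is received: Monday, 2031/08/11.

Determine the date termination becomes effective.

Adding 4 calendar days to 2031/08/11 gives 2031/08/15, which is the last day of the improvement period.
The last day of the review period: 2031/08/15 + 76 days = 2031/10/30.
The date termination becomes effective: 2031/10/30 + 25 days = 2031/11/24. 2031/11/24 is a Monday and is not a listed holiday, so no roll-forward applies.

2031/11/24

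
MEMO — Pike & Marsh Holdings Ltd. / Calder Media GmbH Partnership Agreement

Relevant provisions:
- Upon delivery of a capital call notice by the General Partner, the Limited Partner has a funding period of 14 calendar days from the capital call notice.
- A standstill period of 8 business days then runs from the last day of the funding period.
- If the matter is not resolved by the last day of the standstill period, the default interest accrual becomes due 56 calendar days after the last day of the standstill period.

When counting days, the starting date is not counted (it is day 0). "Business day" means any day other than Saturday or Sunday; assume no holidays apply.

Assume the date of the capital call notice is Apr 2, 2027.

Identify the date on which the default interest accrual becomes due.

The last day of the funding period: Apr 2, 2027 + 14 days = Apr 16, 2027.
From Friday, Apr 16, 2027, 8 business days (Apr 19, Apr 20, Apr 21, Apr 22, Apr 23, Apr 26, Apr 27, Apr 28, skipping weekends) brings us to Wednesday, Apr 28, 2027, which is the last day of the standstill period.
Adding 56 calendar days to Apr 28, 2027 gives Jun 23, 2027, which is the date on which the default interest accrual becomes due.

Jun 23, 2027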